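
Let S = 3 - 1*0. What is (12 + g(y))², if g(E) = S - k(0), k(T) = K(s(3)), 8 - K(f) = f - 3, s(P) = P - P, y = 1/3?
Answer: 16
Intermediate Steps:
S = 3 (S = 3 + 0 = 3)
y = ⅓ ≈ 0.33333
s(P) = 0
K(f) = 11 - f (K(f) = 8 - (f - 3) = 8 - (-3 + f) = 8 + (3 - f) = 11 - f)
k(T) = 11 (k(T) = 11 - 1*0 = 11 + 0 = 11)
g(E) = -8 (g(E) = 3 - 1*11 = 3 - 11 = -8)
(12 + g(y))² = (12 - 8)² = 4² = 16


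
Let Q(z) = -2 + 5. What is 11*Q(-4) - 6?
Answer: 27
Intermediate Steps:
Q(z) = 3
11*Q(-4) - 6 = 11*3 - 6 = 33 - 6 = 27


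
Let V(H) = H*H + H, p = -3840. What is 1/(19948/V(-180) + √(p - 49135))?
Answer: 40170285/3437203119544 - 324415125*I*√2119/3437203119544 ≈ 1.1687e-5 - 0.0043447*I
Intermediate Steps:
V(H) = H + H² (V(H) = H² + H = H + H²)
1/(19948/V(-180) + √(p - 49135)) = 1/(19948/((-180*(1 - 180))) + √(-3840 - 49135)) = 1/(19948/((-180*(-179))) + √(-52975)) = 1/(19948/32220 + 5*I*√2119) = 1/(19948*(1/32220) + 5*I*√2119) = 1/(4987/8055 + 5*I*√2119)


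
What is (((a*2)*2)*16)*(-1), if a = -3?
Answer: 192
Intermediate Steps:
(((a*2)*2)*16)*(-1) = ((-3*2*2)*16)*(-1) = (-6*2*16)*(-1) = -12*16*(-1) = -192*(-1) = 192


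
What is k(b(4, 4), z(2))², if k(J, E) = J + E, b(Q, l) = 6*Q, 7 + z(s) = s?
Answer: 361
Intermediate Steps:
z(s) = -7 + s
k(J, E) = E + J
k(b(4, 4), z(2))² = ((-7 + 2) + 6*4)² = (-5 + 24)² = 19² = 361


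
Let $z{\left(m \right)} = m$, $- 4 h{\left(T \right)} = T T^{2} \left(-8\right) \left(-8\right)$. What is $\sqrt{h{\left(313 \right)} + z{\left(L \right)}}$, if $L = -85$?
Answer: $i \sqrt{490628837} \approx 22150.0 i$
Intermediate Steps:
$h{\left(T \right)} = - 16 T^{3}$ ($h{\left(T \right)} = - \frac{T T^{2} \left(-8\right) \left(-8\right)}{4} = - \frac{T^{3} \left(-8\right) \left(-8\right)}{4} = - \frac{- 8 T^{3} \left(-8\right)}{4} = - \frac{64 T^{3}}{4} = - 16 T^{3}$)
$\sqrt{h{\left(313 \right)} + z{\left(L \right)}} = \sqrt{- 16 \cdot 313^{3} - 85} = \sqrt{\left(-16\right) 30664297 - 85} = \sqrt{-490628752 - 85} = \sqrt{-490628837} = i \sqrt{490628837}$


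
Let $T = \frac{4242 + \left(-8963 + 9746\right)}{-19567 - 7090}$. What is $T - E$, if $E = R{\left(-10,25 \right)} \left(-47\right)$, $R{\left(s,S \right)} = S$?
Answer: $\frac{31316950}{26657} \approx 1174.8$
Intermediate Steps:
$E = -1175$ ($E = 25 \left(-47\right) = -1175$)
$T = - \frac{5025}{26657}$ ($T = \frac{4242 + 783}{-26657} = 5025 \left(- \frac{1}{26657}\right) = - \frac{5025}{26657} \approx -0.18851$)
$T - E = - \frac{5025}{26657} - -1175 = - \frac{5025}{26657} + 1175 = \frac{31316950}{26657}$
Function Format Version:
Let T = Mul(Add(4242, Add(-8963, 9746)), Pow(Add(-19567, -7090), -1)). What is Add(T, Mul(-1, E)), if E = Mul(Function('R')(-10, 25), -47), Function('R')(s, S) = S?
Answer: Rational(31316950, 26657) ≈ 1174.8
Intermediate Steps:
E = -1175 (E = Mul(25, -47) = -1175)
T = Rational(-5025, 26657) (T = Mul(Add(4242, 783), Pow(-26657, -1)) = Mul(5025, Rational(-1, 26657)) = Rational(-5025, 26657) ≈ -0.18851)
Add(T, Mul(-1, E)) = Add(Rational(-5025, 26657), Mul(-1, -1175)) = Add(Rational(-5025, 26657), 1175) = Rational(31316950, 26657)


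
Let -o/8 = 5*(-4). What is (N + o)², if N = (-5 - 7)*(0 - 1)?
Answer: 29584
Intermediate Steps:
N = 12 (N = -12*(-1) = 12)
o = 160 (o = -40*(-4) = -8*(-20) = 160)
(N + o)² = (12 + 160)² = 172² = 29584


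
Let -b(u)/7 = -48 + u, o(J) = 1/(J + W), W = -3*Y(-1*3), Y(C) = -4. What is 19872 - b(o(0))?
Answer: 234439/12 ≈ 19537.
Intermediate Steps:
W = 12 (W = -3*(-4) = 12)
o(J) = 1/(12 + J) (o(J) = 1/(J + 12) = 1/(12 + J))
b(u) = 336 - 7*u (b(u) = -7*(-48 + u) = 336 - 7*u)
19872 - b(o(0)) = 19872 - (336 - 7/(12 + 0)) = 19872 - (336 - 7/12) = 19872 - 1*4025/12 = 19872 - 4025/12 = 234439/12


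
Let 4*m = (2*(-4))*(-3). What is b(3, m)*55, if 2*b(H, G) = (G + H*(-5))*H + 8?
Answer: -1045/2 ≈ -522.50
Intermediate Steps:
m = 6 (m = ((2*(-4))*(-3))/4 = (-8*(-3))/4 = (1/4)*24 = 6)
b(H, G) = 4 + H*(G - 5*H)/2 (b(H, G) = ((G + H*(-5))*H + 8)/2 = ((G - 5*H)*H + 8)/2 = (H*(G - 5*H) + 8)/2 = (8 + H*(G - 5*H))/2 = 4 + H*(G - 5*H)/2)
b(3, m)*55 = (4 - 5/2*3**2 + (1/2)*6*3)*55 = (4 - 5/2*9 + 9)*55 = (4 - 45/2 + 9)*55 = -19/2*55 = -1045/2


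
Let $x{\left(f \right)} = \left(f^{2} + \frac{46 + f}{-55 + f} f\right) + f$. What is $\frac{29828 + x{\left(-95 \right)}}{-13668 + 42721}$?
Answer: $\frac{1161809}{871590} \approx 1.333$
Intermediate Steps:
$x{\left(f \right)} = f + f^{2} + \frac{f \left(46 + f\right)}{-55 + f}$ ($x{\left(f \right)} = \left(f^{2} + \frac{46 + f}{-55 + f} f\right) + f = \left(f^{2} + \frac{f \left(46 + f\right)}{-55 + f}\right) + f = f + f^{2} + \frac{f \left(46 + f\right)}{-55 + f}$)
$\frac{29828 + x{\left(-95 \right)}}{-13668 + 42721} = \frac{29828 - \frac{95 \left(-9 + \left(-95\right)^{2} - -5035\right)}{-55 - 95}}{-13668 + 42721} = \frac{29828 - \frac{95 \left(-9 + 9025 + 5035\right)}{-150}}{29053} = \left(29828 - \left(- \frac{19}{30}\right) 14051\right) \frac{1}{29053} = \left(29828 + \frac{266969}{30}\right) \frac{1}{29053} = \frac{1161809}{30} \cdot \frac{1}{29053} = \frac{1161809}{871590}$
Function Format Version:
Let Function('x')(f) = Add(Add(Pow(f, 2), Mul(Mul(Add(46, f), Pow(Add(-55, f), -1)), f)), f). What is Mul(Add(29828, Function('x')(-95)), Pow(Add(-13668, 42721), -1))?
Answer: Rational(1161809, 871590) ≈ 1.3330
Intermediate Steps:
Function('x')(f) = Add(f, Pow(f, 2), Mul(f, Pow(Add(-55, f), -1), Add(46, f))) (Function('x')(f) = Add(Add(Pow(f, 2), Mul(Mul(Pow(Add(-55, f), -1), Add(46, f)), f)), f) = Add(Add(Pow(f, 2), Mul(f, Pow(Add(-55, f), -1), Add(46, f))), f) = Add(f, Pow(f, 2), Mul(f, Pow(Add(-55, f), -1), Add(46, f))))
Mul(Add(29828, Function('x')(-95)), Pow(Add(-13668, 42721), -1)) = Mul(Add(29828, Mul(-95, Pow(Add(-55, -95), -1), Add(-9, Pow(-95, 2), Mul(-53, -95)))), Pow(Add(-13668, 42721), -1)) = Mul(Add(29828, Mul(-95, Pow(-150, -1), Add(-9, 9025, 5035))), Pow(29053, -1)) = Mul(Add(29828, Mul(-95, Rational(-1, 150), 14051)), Rational(1, 29053)) = Mul(Add(29828, Rational(266969, 30)), Rational(1, 29053)) = Mul(Rational(1161809, 30), Rational(1, 29053)) = Rational(1161809, 871590)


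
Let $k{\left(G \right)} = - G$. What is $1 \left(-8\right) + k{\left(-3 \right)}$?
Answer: $-5$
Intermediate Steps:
$1 \left(-8\right) + k{\left(-3 \right)} = 1 \left(-8\right) - -3 = -8 + 3 = -5$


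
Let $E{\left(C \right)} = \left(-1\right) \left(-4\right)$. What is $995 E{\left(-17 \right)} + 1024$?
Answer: $5004$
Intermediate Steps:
$E{\left(C \right)} = 4$
$995 E{\left(-17 \right)} + 1024 = 995 \cdot 4 + 1024 = 3980 + 1024 = 5004$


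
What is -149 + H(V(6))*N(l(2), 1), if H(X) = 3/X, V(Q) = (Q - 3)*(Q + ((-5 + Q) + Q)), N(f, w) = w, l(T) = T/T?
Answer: -1936/13 ≈ -148.92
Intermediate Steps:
l(T) = 1
V(Q) = (-5 + 3*Q)*(-3 + Q) (V(Q) = (-3 + Q)*(Q + (-5 + 2*Q)) = (-3 + Q)*(-5 + 3*Q) = (-5 + 3*Q)*(-3 + Q))
-149 + H(V(6))*N(l(2), 1) = -149 + (3/(15 - 14*6 + 3*6²))*1 = -149 + (3/(15 - 84 + 3*36))*1 = -149 + (3/(15 - 84 + 108))*1 = -149 + (3/39)*1 = -149 + (3*(1/39))*1 = -149 + (1/13)*1 = -149 + 1/13 = -1936/13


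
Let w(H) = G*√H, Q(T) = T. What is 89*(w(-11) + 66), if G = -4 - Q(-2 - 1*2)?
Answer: 5874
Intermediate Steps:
G = 0 (G = -4 - (-2 - 1*2) = -4 - (-2 - 2) = -4 - 1*(-4) = -4 + 4 = 0)
w(H) = 0 (w(H) = 0*√H = 0)
89*(w(-11) + 66) = 89*(0 + 66) = 89*66 = 5874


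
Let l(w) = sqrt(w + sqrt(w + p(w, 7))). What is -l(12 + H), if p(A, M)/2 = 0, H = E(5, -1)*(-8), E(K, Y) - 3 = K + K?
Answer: -sqrt(-92 + 2*I*sqrt(23)) ≈ -0.49932 - 9.6046*I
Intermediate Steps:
E(K, Y) = 3 + 2*K (E(K, Y) = 3 + (K + K) = 3 + 2*K)
H = -104 (H = (3 + 2*5)*(-8) = (3 + 10)*(-8) = 13*(-8) = -104)
p(A, M) = 0 (p(A, M) = 2*0 = 0)
l(w) = sqrt(w + sqrt(w)) (l(w) = sqrt(w + sqrt(w + 0)) = sqrt(w + sqrt(w)))
-l(12 + H) = -sqrt((12 - 104) + sqrt(12 - 104)) = -sqrt(-92 + sqrt(-92)) = -sqrt(-92 + 2*I*sqrt(23))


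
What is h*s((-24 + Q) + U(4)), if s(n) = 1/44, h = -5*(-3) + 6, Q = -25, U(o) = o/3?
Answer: 21/44 ≈ 0.47727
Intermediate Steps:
U(o) = o/3 (U(o) = o*(⅓) = o/3)
h = 21 (h = 15 + 6 = 21)
s(n) = 1/44
h*s((-24 + Q) + U(4)) = 21*(1/44) = 21/44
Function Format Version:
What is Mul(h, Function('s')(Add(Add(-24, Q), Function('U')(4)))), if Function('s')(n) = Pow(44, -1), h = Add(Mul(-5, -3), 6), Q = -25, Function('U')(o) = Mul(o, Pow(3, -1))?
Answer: Rational(21, 44) ≈ 0.47727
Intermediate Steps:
Function('U')(o) = Mul(Rational(1, 3), o) (Function('U')(o) = Mul(o, Rational(1, 3)) = Mul(Rational(1, 3), o))
h = 21 (h = Add(15, 6) = 21)
Function('s')(n) = Rational(1, 44)
Mul(h, Function('s')(Add(Add(-24, Q), Function('U')(4)))) = Mul(21, Rational(1, 44)) = Rational(21, 44)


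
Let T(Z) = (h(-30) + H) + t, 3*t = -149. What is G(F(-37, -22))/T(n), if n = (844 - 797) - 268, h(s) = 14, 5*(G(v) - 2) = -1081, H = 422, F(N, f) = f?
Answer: -3213/5795 ≈ -0.55444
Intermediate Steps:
t = -149/3 (t = (1/3)*(-149) = -149/3 ≈ -49.667)
G(v) = -1071/5 (G(v) = 2 + (1/5)*(-1081) = 2 - 1081/5 = -1071/5)
n = -221 (n = 47 - 268 = -221)
T(Z) = 1159/3 (T(Z) = (14 + 422) - 149/3 = 436 - 149/3 = 1159/3)
G(F(-37, -22))/T(n) = -1071/(5*1159/3) = -1071/5*3/1159 = -3213/5795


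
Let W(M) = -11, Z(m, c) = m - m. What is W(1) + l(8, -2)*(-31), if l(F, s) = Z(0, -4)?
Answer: -11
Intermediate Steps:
Z(m, c) = 0
l(F, s) = 0
W(1) + l(8, -2)*(-31) = -11 + 0*(-31) = -11 + 0 = -11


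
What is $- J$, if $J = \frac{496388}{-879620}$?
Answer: $\frac{124097}{219905} \approx 0.56432$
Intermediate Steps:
$J = - \frac{124097}{219905}$ ($J = 496388 \left(- \frac{1}{879620}\right) = - \frac{124097}{219905} \approx -0.56432$)
$- J = \left(-1\right) \left(- \frac{124097}{219905}\right) = \frac{124097}{219905}$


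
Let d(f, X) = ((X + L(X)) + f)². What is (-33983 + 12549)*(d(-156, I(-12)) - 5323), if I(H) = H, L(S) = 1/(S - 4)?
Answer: -62887709661/128 ≈ -4.9131e+8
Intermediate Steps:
L(S) = 1/(-4 + S)
d(f, X) = (X + f + 1/(-4 + X))² (d(f, X) = ((X + 1/(-4 + X)) + f)² = (X + f + 1/(-4 + X))²)
(-33983 + 12549)*(d(-156, I(-12)) - 5323) = (-33983 + 12549)*((1 + (-4 - 12)*(-12 - 156))²/(-4 - 12)² - 5323) = -21434*((1 - 16*(-168))²/(-16)² - 5323) = -21434*((1 + 2688)²*(1/256) - 5323) = -21434*(2689²*(1/256) - 5323) = -21434*(7230721*(1/256) - 5323) = -21434*(7230721/256 - 5323) = -21434*5868033/256 = -62887709661/128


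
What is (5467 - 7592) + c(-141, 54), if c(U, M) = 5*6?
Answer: -2095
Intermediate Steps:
c(U, M) = 30
(5467 - 7592) + c(-141, 54) = (5467 - 7592) + 30 = -2125 + 30 = -2095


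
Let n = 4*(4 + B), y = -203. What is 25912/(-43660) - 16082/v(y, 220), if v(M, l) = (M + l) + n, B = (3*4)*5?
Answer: -177303524/2979795 ≈ -59.502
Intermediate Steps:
B = 60 (B = 12*5 = 60)
n = 256 (n = 4*(4 + 60) = 4*64 = 256)
v(M, l) = 256 + M + l (v(M, l) = (M + l) + 256 = 256 + M + l)
25912/(-43660) - 16082/v(y, 220) = 25912/(-43660) - 16082/(256 - 203 + 220) = 25912*(-1/43660) - 16082/273 = -6478/10915 - 16082*1/273 = -6478/10915 - 16082/273 = -177303524/2979795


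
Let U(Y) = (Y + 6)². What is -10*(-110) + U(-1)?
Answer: 1125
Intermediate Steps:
U(Y) = (6 + Y)²
-10*(-110) + U(-1) = -10*(-110) + (6 - 1)² = 1100 + 5² = 1100 + 25 = 1125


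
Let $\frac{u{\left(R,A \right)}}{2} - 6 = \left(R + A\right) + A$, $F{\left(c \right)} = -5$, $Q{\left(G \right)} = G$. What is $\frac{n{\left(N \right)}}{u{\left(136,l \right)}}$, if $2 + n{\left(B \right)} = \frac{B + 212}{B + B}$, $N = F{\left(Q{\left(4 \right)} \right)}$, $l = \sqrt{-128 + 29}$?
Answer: $- \frac{16117}{205600} + \frac{681 i \sqrt{11}}{205600} \approx -0.07839 + 0.010986 i$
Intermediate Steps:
$l = 3 i \sqrt{11}$ ($l = \sqrt{-99} = 3 i \sqrt{11} \approx 9.9499 i$)
$N = -5$
$n{\left(B \right)} = -2 + \frac{212 + B}{2 B}$ ($n{\left(B \right)} = -2 + \frac{B + 212}{B + B} = -2 + \frac{212 + B}{2 B}$)
$u{\left(R,A \right)} = 12 + 2 R + 4 A$ ($u{\left(R,A \right)} = 12 + 2 \left(\left(R + A\right) + A\right) = 12 + 2 \left(\left(A + R\right) + A\right) = 12 + 2 \left(R + 2 A\right) = 12 + \left(2 R + 4 A\right) = 12 + 2 R + 4 A$)
$\frac{n{\left(N \right)}}{u{\left(136,l \right)}} = \frac{- \frac{3}{2} + \frac{106}{-5}}{12 + 2 \cdot 136 + 4 \cdot 3 i \sqrt{11}} = \frac{- \frac{3}{2} + 106 \left(- \frac{1}{5}\right)}{12 + 272 + 12 i \sqrt{11}} = \frac{- \frac{3}{2} - \frac{106}{5}}{284 + 12 i \sqrt{11}} = - \frac{227}{10 \left(284 + 12 i \sqrt{11}\right)}$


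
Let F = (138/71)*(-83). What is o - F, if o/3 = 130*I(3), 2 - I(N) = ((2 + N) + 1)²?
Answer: -930006/71 ≈ -13099.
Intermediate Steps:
I(N) = 2 - (3 + N)² (I(N) = 2 - ((2 + N) + 1)² = 2 - (3 + N)²)
o = -13260 (o = 3*(130*(2 - (3 + 3)²)) = 3*(130*(2 - 1*6²)) = 3*(130*(2 - 1*36)) = 3*(130*(2 - 36)) = 3*(130*(-34)) = 3*(-4420) = -13260)
F = -11454/71 (F = (138*(1/71))*(-83) = (138/71)*(-83) = -11454/71 ≈ -161.32)
o - F = -13260 - 1*(-11454/71) = -13260 + 11454/71 = -930006/71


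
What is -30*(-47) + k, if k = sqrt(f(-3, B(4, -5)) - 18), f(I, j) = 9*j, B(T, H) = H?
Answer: 1410 + 3*I*sqrt(7) ≈ 1410.0 + 7.9373*I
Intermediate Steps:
k = 3*I*sqrt(7) (k = sqrt(9*(-5) - 18) = sqrt(-45 - 18) = sqrt(-63) = 3*I*sqrt(7) ≈ 7.9373*I)
-30*(-47) + k = -30*(-47) + 3*I*sqrt(7) = 1410 + 3*I*sqrt(7)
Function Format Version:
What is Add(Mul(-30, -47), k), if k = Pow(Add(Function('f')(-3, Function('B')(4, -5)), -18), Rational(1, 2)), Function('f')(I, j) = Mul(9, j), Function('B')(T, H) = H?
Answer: Add(1410, Mul(3, I, Pow(7, Rational(1, 2)))) ≈ Add(1410.0, Mul(7.9373, I))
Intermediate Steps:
k = Mul(3, I, Pow(7, Rational(1, 2))) (k = Pow(Add(Mul(9, -5), -18), Rational(1, 2)) = Pow(Add(-45, -18), Rational(1, 2)) = Pow(-63, Rational(1, 2)) = Mul(3, I, Pow(7, Rational(1, 2))) ≈ Mul(7.9373, I))
Add(Mul(-30, -47), k) = Add(Mul(-30, -47), Mul(3, I, Pow(7, Rational(1, 2)))) = Add(1410, Mul(3, I, Pow(7, Rational(1, 2))))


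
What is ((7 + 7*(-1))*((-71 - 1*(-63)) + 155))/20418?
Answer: 0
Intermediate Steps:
((7 + 7*(-1))*((-71 - 1*(-63)) + 155))/20418 = ((7 - 7)*((-71 + 63) + 155))*(1/20418) = (0*(-8 + 155))*(1/20418) = (0*147)*(1/20418) = 0*(1/20418) = 0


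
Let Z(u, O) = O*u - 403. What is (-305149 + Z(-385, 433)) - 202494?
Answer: -674751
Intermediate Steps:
Z(u, O) = -403 + O*u
(-305149 + Z(-385, 433)) - 202494 = (-305149 + (-403 + 433*(-385))) - 202494 = (-305149 + (-403 - 166705)) - 202494 = (-305149 - 167108) - 202494 = -472257 - 202494 = -674751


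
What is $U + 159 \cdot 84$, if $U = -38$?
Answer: $13318$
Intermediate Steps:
$U + 159 \cdot 84 = -38 + 159 \cdot 84 = -38 + 13356 = 13318$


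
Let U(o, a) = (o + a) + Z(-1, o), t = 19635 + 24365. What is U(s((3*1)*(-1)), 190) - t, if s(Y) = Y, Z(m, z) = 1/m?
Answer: -43814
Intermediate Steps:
t = 44000
U(o, a) = -1 + a + o (U(o, a) = (o + a) + 1/(-1) = (a + o) - 1 = -1 + a + o)
U(s((3*1)*(-1)), 190) - t = (-1 + 190 + (3*1)*(-1)) - 1*44000 = (-1 + 190 + 3*(-1)) - 44000 = (-1 + 190 - 3) - 44000 = 186 - 44000 = -43814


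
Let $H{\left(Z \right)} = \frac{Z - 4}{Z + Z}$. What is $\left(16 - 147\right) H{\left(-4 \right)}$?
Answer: $-131$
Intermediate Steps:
$H{\left(Z \right)} = \frac{-4 + Z}{2 Z}$
$\left(16 - 147\right) H{\left(-4 \right)} = \left(16 - 147\right) \frac{-4 - 4}{2 \left(-4\right)} = - 131 \cdot \frac{1}{2} \left(- \frac{1}{4}\right) \left(-8\right) = \left(-131\right) 1 = -131$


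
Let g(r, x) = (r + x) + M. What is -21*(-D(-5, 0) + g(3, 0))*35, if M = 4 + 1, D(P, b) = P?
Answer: -9555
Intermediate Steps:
M = 5
g(r, x) = 5 + r + x (g(r, x) = (r + x) + 5 = 5 + r + x)
-21*(-D(-5, 0) + g(3, 0))*35 = -21*(-1*(-5) + (5 + 3 + 0))*35 = -21*(5 + 8)*35 = -21*13*35 = -273*35 = -9555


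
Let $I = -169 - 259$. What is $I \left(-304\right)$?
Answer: $130112$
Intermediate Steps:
$I = -428$ ($I = -169 - 259 = -428$)
$I \left(-304\right) = \left(-428\right) \left(-304\right) = 130112$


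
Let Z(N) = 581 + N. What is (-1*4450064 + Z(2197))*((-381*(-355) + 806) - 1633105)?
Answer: 6657782822584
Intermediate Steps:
(-1*4450064 + Z(2197))*((-381*(-355) + 806) - 1633105) = (-1*4450064 + (581 + 2197))*((-381*(-355) + 806) - 1633105) = (-4450064 + 2778)*((135255 + 806) - 1633105) = -4447286*(136061 - 1633105) = -4447286*(-1497044) = 6657782822584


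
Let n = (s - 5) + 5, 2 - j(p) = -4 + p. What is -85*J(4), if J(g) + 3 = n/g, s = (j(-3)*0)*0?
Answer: 255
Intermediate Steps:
j(p) = 6 - p (j(p) = 2 - (-4 + p) = 2 + (4 - p) = 6 - p)
s = 0 (s = ((6 - 1*(-3))*0)*0 = ((6 + 3)*0)*0 = (9*0)*0 = 0*0 = 0)
n = 0 (n = (0 - 5) + 5 = -5 + 5 = 0)
J(g) = -3 (J(g) = -3 + 0/g = -3 + 0 = -3)
-85*J(4) = -85*(-3) = 255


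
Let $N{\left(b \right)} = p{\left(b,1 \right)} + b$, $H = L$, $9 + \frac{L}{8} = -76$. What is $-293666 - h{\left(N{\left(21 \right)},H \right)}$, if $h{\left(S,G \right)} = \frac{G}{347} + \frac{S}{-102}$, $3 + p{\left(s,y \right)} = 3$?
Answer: $- \frac{3464645919}{11798} \approx -2.9366 \cdot 10^{5}$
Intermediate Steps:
$L = -680$ ($L = -72 + 8 \left(-76\right) = -72 - 608 = -680$)
$p{\left(s,y \right)} = 0$ ($p{\left(s,y \right)} = -3 + 3 = 0$)
$H = -680$
$N{\left(b \right)} = b$ ($N{\left(b \right)} = 0 + b = b$)
$h{\left(S,G \right)} = - \frac{S}{102} + \frac{G}{347}$ ($h{\left(S,G \right)} = G \frac{1}{347} + S \left(- \frac{1}{102}\right) = \frac{G}{347} - \frac{S}{102} = - \frac{S}{102} + \frac{G}{347}$)
$-293666 - h{\left(N{\left(21 \right)},H \right)} = -293666 - \left(\left(- \frac{1}{102}\right) 21 + \frac{1}{347} \left(-680\right)\right) = -293666 - \left(- \frac{7}{34} - \frac{680}{347}\right) = -293666 - - \frac{25549}{11798} = -293666 + \frac{25549}{11798} = - \frac{3464645919}{11798}$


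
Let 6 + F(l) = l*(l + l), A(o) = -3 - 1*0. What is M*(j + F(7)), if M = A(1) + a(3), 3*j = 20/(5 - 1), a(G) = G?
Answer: 0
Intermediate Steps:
A(o) = -3 (A(o) = -3 + 0 = -3)
j = 5/3 (j = (20/(5 - 1))/3 = (20/4)/3 = (20*(¼))/3 = (⅓)*5 = 5/3 ≈ 1.6667)
F(l) = -6 + 2*l² (F(l) = -6 + l*(l + l) = -6 + l*(2*l) = -6 + 2*l²)
M = 0 (M = -3 + 3 = 0)
M*(j + F(7)) = 0*(5/3 + (-6 + 2*7²)) = 0*(5/3 + (-6 + 2*49)) = 0*(5/3 + (-6 + 98)) = 0*(5/3 + 92) = 0*(281/3) = 0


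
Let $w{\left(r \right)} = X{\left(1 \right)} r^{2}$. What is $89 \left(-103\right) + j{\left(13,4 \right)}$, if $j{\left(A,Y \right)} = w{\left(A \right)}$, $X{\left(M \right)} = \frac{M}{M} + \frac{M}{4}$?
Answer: $- \frac{35823}{4} \approx -8955.8$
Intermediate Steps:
$X{\left(M \right)} = 1 + \frac{M}{4}$ ($X{\left(M \right)} = 1 + M \frac{1}{4} = 1 + \frac{M}{4}$)
$w{\left(r \right)} = \frac{5 r^{2}}{4}$ ($w{\left(r \right)} = \left(1 + \frac{1}{4} \cdot 1\right) r^{2} = \left(1 + \frac{1}{4}\right) r^{2} = \frac{5 r^{2}}{4}$)
$j{\left(A,Y \right)} = \frac{5 A^{2}}{4}$
$89 \left(-103\right) + j{\left(13,4 \right)} = 89 \left(-103\right) + \frac{5 \cdot 13^{2}}{4} = -9167 + \frac{5}{4} \cdot 169 = -9167 + \frac{845}{4} = - \frac{35823}{4}$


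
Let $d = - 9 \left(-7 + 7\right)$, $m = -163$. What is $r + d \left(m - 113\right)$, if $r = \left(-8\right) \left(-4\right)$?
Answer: $32$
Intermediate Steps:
$r = 32$
$d = 0$ ($d = \left(-9\right) 0 = 0$)
$r + d \left(m - 113\right) = 32 + 0 \left(-163 - 113\right) = 32 + 0 \left(-276\right) = 32 + 0 = 32$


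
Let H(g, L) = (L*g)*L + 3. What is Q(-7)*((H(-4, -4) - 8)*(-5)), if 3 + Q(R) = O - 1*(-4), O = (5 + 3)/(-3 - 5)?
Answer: 0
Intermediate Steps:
H(g, L) = 3 + g*L² (H(g, L) = g*L² + 3 = 3 + g*L²)
O = -1 (O = 8/(-8) = 8*(-⅛) = -1)
Q(R) = 0 (Q(R) = -3 + (-1 - 1*(-4)) = -3 + (-1 + 4) = -3 + 3 = 0)
Q(-7)*((H(-4, -4) - 8)*(-5)) = 0*(((3 - 4*(-4)²) - 8)*(-5)) = 0*(((3 - 4*16) - 8)*(-5)) = 0*(((3 - 64) - 8)*(-5)) = 0*((-61 - 8)*(-5)) = 0*(-69*(-5)) = 0*345 = 0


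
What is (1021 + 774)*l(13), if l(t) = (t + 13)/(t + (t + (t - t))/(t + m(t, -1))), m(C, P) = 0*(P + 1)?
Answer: 23335/7 ≈ 3333.6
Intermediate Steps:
m(C, P) = 0 (m(C, P) = 0*(1 + P) = 0)
l(t) = (13 + t)/(1 + t) (l(t) = (t + 13)/(t + (t + (t - t))/(t + 0)) = (13 + t)/(t + (t + 0)/t) = (13 + t)/(t + t/t) = (13 + t)/(t + 1) = (13 + t)/(1 + t))
(1021 + 774)*l(13) = (1021 + 774)*((13 + 13)/(1 + 13)) = 1795*(26/14) = 1795*((1/14)*26) = 1795*(13/7) = 23335/7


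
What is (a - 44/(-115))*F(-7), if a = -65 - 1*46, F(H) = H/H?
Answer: -12721/115 ≈ -110.62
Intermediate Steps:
F(H) = 1
a = -111 (a = -65 - 46 = -111)
(a - 44/(-115))*F(-7) = (-111 - 44/(-115))*1 = (-111 - 44*(-1/115))*1 = (-111 + 44/115)*1 = -12721/115*1 = -12721/115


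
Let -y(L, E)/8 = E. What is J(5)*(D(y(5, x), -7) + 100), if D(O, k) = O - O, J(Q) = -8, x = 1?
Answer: -800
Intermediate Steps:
y(L, E) = -8*E
D(O, k) = 0
J(5)*(D(y(5, x), -7) + 100) = -8*(0 + 100) = -8*100 = -800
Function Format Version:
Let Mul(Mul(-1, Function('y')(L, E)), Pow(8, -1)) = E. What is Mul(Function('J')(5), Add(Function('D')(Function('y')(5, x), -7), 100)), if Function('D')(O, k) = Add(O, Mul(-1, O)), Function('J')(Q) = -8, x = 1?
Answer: -800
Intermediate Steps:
Function('y')(L, E) = Mul(-8, E)
Function('D')(O, k) = 0
Mul(Function('J')(5), Add(Function('D')(Function('y')(5, x), -7), 100)) = Mul(-8, Add(0, 100)) = Mul(-8, 100) = -800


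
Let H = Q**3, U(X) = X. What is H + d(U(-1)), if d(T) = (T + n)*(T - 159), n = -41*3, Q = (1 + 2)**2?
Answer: 20569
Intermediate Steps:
Q = 9 (Q = 3**2 = 9)
n = -123
d(T) = (-159 + T)*(-123 + T) (d(T) = (T - 123)*(T - 159) = (-123 + T)*(-159 + T) = (-159 + T)*(-123 + T))
H = 729 (H = 9**3 = 729)
H + d(U(-1)) = 729 + (19557 + (-1)**2 - 282*(-1)) = 729 + (19557 + 1 + 282) = 729 + 19840 = 20569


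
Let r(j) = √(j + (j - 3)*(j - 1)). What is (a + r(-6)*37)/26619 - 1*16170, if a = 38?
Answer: -22654168/1401 + 37*√57/26619 ≈ -16170.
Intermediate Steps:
r(j) = √(j + (-1 + j)*(-3 + j)) (r(j) = √(j + (-3 + j)*(-1 + j)) = √(j + (-1 + j)*(-3 + j)))
(a + r(-6)*37)/26619 - 1*16170 = (38 + √(3 + (-6)² - 3*(-6))*37)/26619 - 1*16170 = (38 + √(3 + 36 + 18)*37)*(1/26619) - 16170 = (38 + √57*37)*(1/26619) - 16170 = (38 + 37*√57)*(1/26619) - 16170 = (2/1401 + 37*√57/26619) - 16170 = -22654168/1401 + 37*√57/26619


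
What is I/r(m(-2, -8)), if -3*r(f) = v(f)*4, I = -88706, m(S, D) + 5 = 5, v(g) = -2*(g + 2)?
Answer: -133059/8 ≈ -16632.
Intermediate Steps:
v(g) = -4 - 2*g (v(g) = -2*(2 + g) = -4 - 2*g)
m(S, D) = 0 (m(S, D) = -5 + 5 = 0)
r(f) = 16/3 + 8*f/3 (r(f) = -(-4 - 2*f)*4/3 = -(-16 - 8*f)/3 = 16/3 + 8*f/3)
I/r(m(-2, -8)) = -88706/(16/3 + (8/3)*0) = -88706/(16/3 + 0) = -88706/16/3 = -88706*3/16 = -133059/8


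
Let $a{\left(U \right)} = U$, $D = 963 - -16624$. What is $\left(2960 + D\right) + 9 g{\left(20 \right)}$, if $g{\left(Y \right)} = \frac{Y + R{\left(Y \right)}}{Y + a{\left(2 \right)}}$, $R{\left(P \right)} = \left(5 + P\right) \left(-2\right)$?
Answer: $\frac{225882}{11} \approx 20535.0$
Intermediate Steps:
$D = 17587$ ($D = 963 + 16624 = 17587$)
$R{\left(P \right)} = -10 - 2 P$
$g{\left(Y \right)} = \frac{-10 - Y}{2 + Y}$ ($g{\left(Y \right)} = \frac{Y - \left(10 + 2 Y\right)}{Y + 2} = \frac{-10 - Y}{2 + Y}$)
$\left(2960 + D\right) + 9 g{\left(20 \right)} = \left(2960 + 17587\right) + 9 \frac{-10 - 20}{2 + 20} = 20547 + 9 \frac{-10 - 20}{22} = 20547 + 9 \cdot \frac{1}{22} \left(-30\right) = 20547 + 9 \left(- \frac{15}{11}\right) = 20547 - \frac{135}{11} = \frac{225882}{11}$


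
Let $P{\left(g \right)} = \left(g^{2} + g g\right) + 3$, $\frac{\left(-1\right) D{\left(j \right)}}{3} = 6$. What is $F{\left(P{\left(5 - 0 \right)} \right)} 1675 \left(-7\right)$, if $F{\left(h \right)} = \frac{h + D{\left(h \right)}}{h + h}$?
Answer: $- \frac{410375}{106} \approx -3871.5$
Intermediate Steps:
$D{\left(j \right)} = -18$ ($D{\left(j \right)} = \left(-3\right) 6 = -18$)
$P{\left(g \right)} = 3 + 2 g^{2}$ ($P{\left(g \right)} = \left(g^{2} + g^{2}\right) + 3 = 2 g^{2} + 3 = 3 + 2 g^{2}$)
$F{\left(h \right)} = \frac{-18 + h}{2 h}$ ($F{\left(h \right)} = \frac{h - 18}{h + h} = \frac{-18 + h}{2 h}$)
$F{\left(P{\left(5 - 0 \right)} \right)} 1675 \left(-7\right) = \frac{-18 + \left(3 + 2 \left(5 - 0\right)^{2}\right)}{2 \left(3 + 2 \left(5 - 0\right)^{2}\right)} 1675 \left(-7\right) = \frac{-18 + \left(3 + 2 \left(5 + 0\right)^{2}\right)}{2 \left(3 + 2 \left(5 + 0\right)^{2}\right)} \left(-11725\right) = \frac{-18 + \left(3 + 2 \cdot 5^{2}\right)}{2 \left(3 + 2 \cdot 5^{2}\right)} \left(-11725\right) = \frac{-18 + \left(3 + 2 \cdot 25\right)}{2 \left(3 + 2 \cdot 25\right)} \left(-11725\right) = \frac{-18 + \left(3 + 50\right)}{2 \left(3 + 50\right)} \left(-11725\right) = \frac{-18 + 53}{2 \cdot 53} \left(-11725\right) = \frac{1}{2} \cdot \frac{1}{53} \cdot 35 \left(-11725\right) = \frac{35}{106} \left(-11725\right) = - \frac{410375}{106}$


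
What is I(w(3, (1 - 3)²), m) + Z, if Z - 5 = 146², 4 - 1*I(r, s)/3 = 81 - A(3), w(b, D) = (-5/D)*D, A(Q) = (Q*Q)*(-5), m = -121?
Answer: 20955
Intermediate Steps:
A(Q) = -5*Q² (A(Q) = Q²*(-5) = -5*Q²)
w(b, D) = -5
I(r, s) = -366 (I(r, s) = 12 - 3*(81 - (-5)*3²) = 12 - 3*(81 - (-5)*9) = 12 - 3*(81 - 1*(-45)) = 12 - 3*(81 + 45) = 12 - 3*126 = 12 - 378 = -366)
Z = 21321 (Z = 5 + 146² = 5 + 21316 = 21321)
I(w(3, (1 - 3)²), m) + Z = -366 + 21321 = 20955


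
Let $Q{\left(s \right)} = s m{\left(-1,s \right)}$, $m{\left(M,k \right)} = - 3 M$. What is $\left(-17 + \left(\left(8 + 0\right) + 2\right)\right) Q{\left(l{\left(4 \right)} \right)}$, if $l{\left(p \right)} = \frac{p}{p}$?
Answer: $-21$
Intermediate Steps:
$l{\left(p \right)} = 1$
$Q{\left(s \right)} = 3 s$ ($Q{\left(s \right)} = s \left(\left(-3\right) \left(-1\right)\right) = s 3 = 3 s$)
$\left(-17 + \left(\left(8 + 0\right) + 2\right)\right) Q{\left(l{\left(4 \right)} \right)} = \left(-17 + \left(\left(8 + 0\right) + 2\right)\right) 3 \cdot 1 = \left(-17 + \left(8 + 2\right)\right) 3 = \left(-17 + 10\right) 3 = \left(-7\right) 3 = -21$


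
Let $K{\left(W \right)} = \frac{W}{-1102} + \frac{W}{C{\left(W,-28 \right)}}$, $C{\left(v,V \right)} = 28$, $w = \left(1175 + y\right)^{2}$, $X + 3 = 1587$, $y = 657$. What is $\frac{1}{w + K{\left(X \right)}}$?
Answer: $\frac{3857}{12945168620} \approx 2.9795 \cdot 10^{-7}$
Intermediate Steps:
$X = 1584$ ($X = -3 + 1587 = 1584$)
$w = 3356224$ ($w = \left(1175 + 657\right)^{2} = 1832^{2} = 3356224$)
$K{\left(W \right)} = \frac{537 W}{15428}$ ($K{\left(W \right)} = \frac{W}{-1102} + \frac{W}{28} = W \left(- \frac{1}{1102}\right) + W \frac{1}{28} = - \frac{W}{1102} + \frac{W}{28} = \frac{537 W}{15428}$)
$\frac{1}{w + K{\left(X \right)}} = \frac{1}{3356224 + \frac{537}{15428} \cdot 1584} = \frac{1}{3356224 + \frac{212652}{3857}} = \frac{1}{\frac{12945168620}{3857}} = \frac{3857}{12945168620}$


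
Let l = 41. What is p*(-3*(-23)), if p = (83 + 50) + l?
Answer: 12006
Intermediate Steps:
p = 174 (p = (83 + 50) + 41 = 133 + 41 = 174)
p*(-3*(-23)) = 174*(-3*(-23)) = 174*69 = 12006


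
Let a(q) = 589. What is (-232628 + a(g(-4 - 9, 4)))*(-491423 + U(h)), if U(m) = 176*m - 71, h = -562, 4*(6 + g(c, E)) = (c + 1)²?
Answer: 136997217834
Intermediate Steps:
g(c, E) = -6 + (1 + c)²/4 (g(c, E) = -6 + (c + 1)²/4 = -6 + (1 + c)²/4)
U(m) = -71 + 176*m
(-232628 + a(g(-4 - 9, 4)))*(-491423 + U(h)) = (-232628 + 589)*(-491423 + (-71 + 176*(-562))) = -232039*(-491423 + (-71 - 98912)) = -232039*(-491423 - 98983) = -232039*(-590406) = 136997217834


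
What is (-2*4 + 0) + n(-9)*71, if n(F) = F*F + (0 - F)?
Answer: 6382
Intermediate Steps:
n(F) = F² - F
(-2*4 + 0) + n(-9)*71 = (-2*4 + 0) - 9*(-1 - 9)*71 = (-8 + 0) - 9*(-10)*71 = -8 + 90*71 = -8 + 6390 = 6382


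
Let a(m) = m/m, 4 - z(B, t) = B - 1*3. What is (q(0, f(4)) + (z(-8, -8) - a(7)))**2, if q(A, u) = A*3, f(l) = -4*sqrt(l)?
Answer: 196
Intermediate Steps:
z(B, t) = 7 - B (z(B, t) = 4 - (B - 1*3) = 4 - (B - 3) = 4 - (-3 + B) = 4 + (3 - B) = 7 - B)
a(m) = 1
q(A, u) = 3*A
(q(0, f(4)) + (z(-8, -8) - a(7)))**2 = (3*0 + ((7 - 1*(-8)) - 1*1))**2 = (0 + ((7 + 8) - 1))**2 = (0 + (15 - 1))**2 = (0 + 14)**2 = 14**2 = 196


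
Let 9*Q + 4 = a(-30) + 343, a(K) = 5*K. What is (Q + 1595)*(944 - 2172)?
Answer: -1984448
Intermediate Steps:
Q = 21 (Q = -4/9 + (5*(-30) + 343)/9 = -4/9 + (-150 + 343)/9 = -4/9 + (⅑)*193 = -4/9 + 193/9 = 21)
(Q + 1595)*(944 - 2172) = (21 + 1595)*(944 - 2172) = 1616*(-1228) = -1984448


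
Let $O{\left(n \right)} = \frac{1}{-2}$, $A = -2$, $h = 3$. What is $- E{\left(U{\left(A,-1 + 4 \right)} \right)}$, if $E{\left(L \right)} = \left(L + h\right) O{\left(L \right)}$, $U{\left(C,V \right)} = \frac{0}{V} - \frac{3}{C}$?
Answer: $\frac{9}{4} \approx 2.25$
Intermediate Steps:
$O{\left(n \right)} = - \frac{1}{2}$
$U{\left(C,V \right)} = - \frac{3}{C}$ ($U{\left(C,V \right)} = 0 - \frac{3}{C} = - \frac{3}{C}$)
$E{\left(L \right)} = - \frac{3}{2} - \frac{L}{2}$ ($E{\left(L \right)} = \left(L + 3\right) \left(- \frac{1}{2}\right) = \left(3 + L\right) \left(- \frac{1}{2}\right) = - \frac{3}{2} - \frac{L}{2}$)
$- E{\left(U{\left(A,-1 + 4 \right)} \right)} = - (- \frac{3}{2} - \frac{\left(-3\right) \frac{1}{-2}}{2}) = - (- \frac{3}{2} - \frac{\left(-3\right) \left(- \frac{1}{2}\right)}{2}) = - (- \frac{3}{2} - \frac{3}{4}) = \left(-1\right) \left(- \frac{9}{4}\right) = \frac{9}{4}$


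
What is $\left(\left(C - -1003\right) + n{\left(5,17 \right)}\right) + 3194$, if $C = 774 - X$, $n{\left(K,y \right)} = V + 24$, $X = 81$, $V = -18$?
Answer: $4896$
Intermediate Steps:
$n{\left(K,y \right)} = 6$ ($n{\left(K,y \right)} = -18 + 24 = 6$)
$C = 693$ ($C = 774 - 81 = 693$)
$\left(\left(C - -1003\right) + n{\left(5,17 \right)}\right) + 3194 = \left(\left(693 - -1003\right) + 6\right) + 3194 = \left(\left(693 + 1003\right) + 6\right) + 3194 = \left(1696 + 6\right) + 3194 = 1702 + 3194 = 4896$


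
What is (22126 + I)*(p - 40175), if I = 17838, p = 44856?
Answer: 187071484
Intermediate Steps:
(22126 + I)*(p - 40175) = (22126 + 17838)*(44856 - 40175) = 39964*4681 = 187071484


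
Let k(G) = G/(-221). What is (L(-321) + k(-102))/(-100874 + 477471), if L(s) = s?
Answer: -4167/4895761 ≈ -0.00085114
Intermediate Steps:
k(G) = -G/221 (k(G) = G*(-1/221) = -G/221)
(L(-321) + k(-102))/(-100874 + 477471) = (-321 - 1/221*(-102))/(-100874 + 477471) = (-321 + 6/13)/376597 = -4167/13*1/376597 = -4167/4895761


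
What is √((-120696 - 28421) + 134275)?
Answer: I*√14842 ≈ 121.83*I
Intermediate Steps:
√((-120696 - 28421) + 134275) = √(-149117 + 134275) = √(-14842) = I*√14842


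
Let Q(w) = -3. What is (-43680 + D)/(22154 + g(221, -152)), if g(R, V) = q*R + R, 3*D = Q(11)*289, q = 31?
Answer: -43969/29226 ≈ -1.5044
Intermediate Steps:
D = -289 (D = (-3*289)/3 = (⅓)*(-867) = -289)
g(R, V) = 32*R (g(R, V) = 31*R + R = 32*R)
(-43680 + D)/(22154 + g(221, -152)) = (-43680 - 289)/(22154 + 32*221) = -43969/(22154 + 7072) = -43969/29226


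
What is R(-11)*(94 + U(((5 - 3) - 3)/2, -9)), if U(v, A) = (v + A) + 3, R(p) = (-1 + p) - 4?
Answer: -1400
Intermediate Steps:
R(p) = -5 + p
U(v, A) = 3 + A + v (U(v, A) = (A + v) + 3 = 3 + A + v)
R(-11)*(94 + U(((5 - 3) - 3)/2, -9)) = (-5 - 11)*(94 + (3 - 9 + ((5 - 3) - 3)/2)) = -16*(94 + (3 - 9 + (2 - 3)*(½))) = -16*(94 + (3 - 9 - 1*½)) = -16*(94 + (3 - 9 - ½)) = -16*(94 - 13/2) = -16*175/2 = -1400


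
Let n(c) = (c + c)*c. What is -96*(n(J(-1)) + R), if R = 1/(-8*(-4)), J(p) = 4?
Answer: -3075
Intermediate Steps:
n(c) = 2*c**2 (n(c) = (2*c)*c = 2*c**2)
R = 1/32 ≈ 0.031250
-96*(n(J(-1)) + R) = -96*(2*4**2 + 1/32) = -96*(2*16 + 1/32) = -96*(32 + 1/32) = -96*1025/32 = -3075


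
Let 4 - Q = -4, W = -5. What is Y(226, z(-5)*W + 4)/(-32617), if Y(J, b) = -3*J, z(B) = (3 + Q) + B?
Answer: 678/32617 ≈ 0.020787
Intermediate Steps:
Q = 8 (Q = 4 - 1*(-4) = 4 + 4 = 8)
z(B) = 11 + B (z(B) = (3 + 8) + B = 11 + B)
Y(226, z(-5)*W + 4)/(-32617) = -3*226/(-32617) = -678*(-1/32617) = 678/32617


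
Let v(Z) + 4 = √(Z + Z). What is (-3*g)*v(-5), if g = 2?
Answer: 24 - 6*I*√10 ≈ 24.0 - 18.974*I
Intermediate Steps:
v(Z) = -4 + √2*√Z (v(Z) = -4 + √(Z + Z) = -4 + √(2*Z) = -4 + √2*√Z)
(-3*g)*v(-5) = (-3*2)*(-4 + √2*√(-5)) = -6*(-4 + √2*(I*√5)) = -6*(-4 + I*√10) = 24 - 6*I*√10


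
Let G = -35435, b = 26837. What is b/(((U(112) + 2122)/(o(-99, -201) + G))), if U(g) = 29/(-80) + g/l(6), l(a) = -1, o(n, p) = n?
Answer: -76290076640/160771 ≈ -4.7453e+5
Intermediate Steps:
U(g) = -29/80 - g (U(g) = 29/(-80) + g/(-1) = 29*(-1/80) + g*(-1) = -29/80 - g)
b/(((U(112) + 2122)/(o(-99, -201) + G))) = 26837/((((-29/80 - 1*112) + 2122)/(-99 - 35435))) = 26837/((((-29/80 - 112) + 2122)/(-35534))) = 26837/(((-8989/80 + 2122)*(-1/35534))) = 26837/(((160771/80)*(-1/35534))) = 26837/(-160771/2842720) = 26837*(-2842720/160771) = -76290076640/160771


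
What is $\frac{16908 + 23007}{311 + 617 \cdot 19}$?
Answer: $\frac{39915}{12034} \approx 3.3169$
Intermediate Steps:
$\frac{16908 + 23007}{311 + 617 \cdot 19} = \frac{39915}{311 + 11723} = \frac{39915}{12034}$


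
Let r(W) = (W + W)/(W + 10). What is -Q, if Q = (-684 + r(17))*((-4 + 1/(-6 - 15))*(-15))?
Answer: 7834450/189 ≈ 41452.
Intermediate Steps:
r(W) = 2*W/(10 + W) (r(W) = (2*W)/(10 + W) = 2*W/(10 + W))
Q = -7834450/189 (Q = (-684 + 2*17/(10 + 17))*((-4 + 1/(-6 - 15))*(-15)) = (-684 + 2*17/27)*((-4 + 1/(-21))*(-15)) = (-684 + 2*17*(1/27))*((-4 - 1/21)*(-15)) = (-684 + 34/27)*(-85/21*(-15)) = -18434/27*425/7 = -7834450/189 ≈ -41452.)
-Q = -1*(-7834450/189) = 7834450/189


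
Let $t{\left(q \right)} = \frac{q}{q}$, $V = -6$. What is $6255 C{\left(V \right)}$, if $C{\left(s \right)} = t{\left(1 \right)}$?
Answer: $6255$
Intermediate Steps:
$t{\left(q \right)} = 1$
$C{\left(s \right)} = 1$
$6255 C{\left(V \right)} = 6255 \cdot 1 = 6255$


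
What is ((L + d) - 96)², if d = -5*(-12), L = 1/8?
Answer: 82369/64 ≈ 1287.0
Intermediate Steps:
L = ⅛ ≈ 0.12500
d = 60
((L + d) - 96)² = ((⅛ + 60) - 96)² = (481/8 - 96)² = (-287/8)² = 82369/64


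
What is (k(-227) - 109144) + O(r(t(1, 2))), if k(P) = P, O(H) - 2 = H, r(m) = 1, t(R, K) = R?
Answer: -109368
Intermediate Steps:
O(H) = 2 + H
(k(-227) - 109144) + O(r(t(1, 2))) = (-227 - 109144) + (2 + 1) = -109371 + 3 = -109368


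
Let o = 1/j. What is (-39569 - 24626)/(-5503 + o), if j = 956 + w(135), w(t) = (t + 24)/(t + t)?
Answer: 5526740135/473769689 ≈ 11.665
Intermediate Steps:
w(t) = (24 + t)/(2*t) (w(t) = (24 + t)/((2*t)) = (24 + t)*(1/(2*t)) = (24 + t)/(2*t))
j = 86093/90 (j = 956 + (½)*(24 + 135)/135 = 956 + (½)*(1/135)*159 = 956 + 53/90 = 86093/90 ≈ 956.59)
o = 90/86093 (o = 1/(86093/90) = 90/86093 ≈ 0.0010454)
(-39569 - 24626)/(-5503 + o) = (-39569 - 24626)/(-5503 + 90/86093) = -64195/(-473769689/86093) = -64195*(-86093/473769689) = 5526740135/473769689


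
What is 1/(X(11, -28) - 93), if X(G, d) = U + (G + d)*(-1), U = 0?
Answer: -1/76 ≈ -0.013158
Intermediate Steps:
X(G, d) = -G - d (X(G, d) = 0 + (G + d)*(-1) = 0 + (-G - d) = -G - d)
1/(X(11, -28) - 93) = 1/((-1*11 - 1*(-28)) - 93) = 1/((-11 + 28) - 93) = 1/(17 - 93) = 1/(-76) = -1/76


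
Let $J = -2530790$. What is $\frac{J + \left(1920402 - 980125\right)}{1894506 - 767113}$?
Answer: $- \frac{1590513}{1127393} \approx -1.4108$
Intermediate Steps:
$\frac{J + \left(1920402 - 980125\right)}{1894506 - 767113} = \frac{-2530790 + \left(1920402 - 980125\right)}{1894506 - 767113} = \frac{-2530790 + \left(1920402 - 980125\right)}{1127393} = \left(-2530790 + 940277\right) \frac{1}{1127393} = \left(-1590513\right) \frac{1}{1127393} = - \frac{1590513}{1127393}$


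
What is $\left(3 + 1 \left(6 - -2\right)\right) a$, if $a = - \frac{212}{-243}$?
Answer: $\frac{2332}{243} \approx 9.5967$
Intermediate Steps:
$a = \frac{212}{243}$ ($a = \left(-212\right) \left(- \frac{1}{243}\right) = \frac{212}{243} \approx 0.87243$)
$\left(3 + 1 \left(6 - -2\right)\right) a = \left(3 + 1 \left(6 - -2\right)\right) \frac{212}{243} = \left(3 + 1 \left(6 + 2\right)\right) \frac{212}{243} = \left(3 + 1 \cdot 8\right) \frac{212}{243} = \left(3 + 8\right) \frac{212}{243} = 11 \cdot \frac{212}{243} = \frac{2332}{243}$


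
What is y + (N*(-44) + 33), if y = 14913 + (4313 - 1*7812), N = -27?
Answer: 12635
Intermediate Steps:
y = 11414 (y = 14913 + (4313 - 7812) = 14913 - 3499 = 11414)
y + (N*(-44) + 33) = 11414 + (-27*(-44) + 33) = 11414 + (1188 + 33) = 11414 + 1221 = 12635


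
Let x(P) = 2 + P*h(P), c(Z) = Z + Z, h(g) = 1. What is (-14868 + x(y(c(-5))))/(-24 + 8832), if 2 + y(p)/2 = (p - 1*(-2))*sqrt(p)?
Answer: -7435/4404 - 2*I*sqrt(10)/1101 ≈ -1.6882 - 0.0057444*I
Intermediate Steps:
c(Z) = 2*Z
y(p) = -4 + 2*sqrt(p)*(2 + p) (y(p) = -4 + 2*((p - 1*(-2))*sqrt(p)) = -4 + 2*((p + 2)*sqrt(p)) = -4 + 2*((2 + p)*sqrt(p)) = -4 + 2*(sqrt(p)*(2 + p)) = -4 + 2*sqrt(p)*(2 + p))
x(P) = 2 + P (x(P) = 2 + P*1 = 2 + P)
(-14868 + x(y(c(-5))))/(-24 + 8832) = (-14868 + (2 + (-4 + 2*(2*(-5))**(3/2) + 4*sqrt(2*(-5)))))/(-24 + 8832) = (-14868 + (2 + (-4 + 2*(-10)**(3/2) + 4*sqrt(-10))))/8808 = (-14868 + (2 + (-4 + 2*(-10*I*sqrt(10)) + 4*(I*sqrt(10)))))*(1/8808) = (-14868 + (2 + (-4 - 20*I*sqrt(10) + 4*I*sqrt(10))))*(1/8808) = (-14868 + (2 + (-4 - 16*I*sqrt(10))))*(1/8808) = (-14868 + (-2 - 16*I*sqrt(10)))*(1/8808) = (-14870 - 16*I*sqrt(10))*(1/8808) = -7435/4404 - 2*I*sqrt(10)/1101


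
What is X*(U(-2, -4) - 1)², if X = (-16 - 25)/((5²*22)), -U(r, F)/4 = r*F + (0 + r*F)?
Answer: -6929/22 ≈ -314.95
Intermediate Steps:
U(r, F) = -8*F*r (U(r, F) = -4*(r*F + (0 + r*F)) = -4*(F*r + (0 + F*r)) = -4*(F*r + F*r) = -8*F*r)
X = -41/550 (X = -41/(25*22) = -41/550 ≈ -0.074546)
X*(U(-2, -4) - 1)² = -41*(-8*(-4)*(-2) - 1)²/550 = -41*(-64 - 1)²/550 = -41/550*(-65)² = -41/550*4225 = -6929/22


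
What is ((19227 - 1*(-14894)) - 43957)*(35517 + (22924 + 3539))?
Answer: -609635280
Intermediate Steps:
((19227 - 1*(-14894)) - 43957)*(35517 + (22924 + 3539)) = ((19227 + 14894) - 43957)*(35517 + 26463) = (34121 - 43957)*61980 = -9836*61980 = -609635280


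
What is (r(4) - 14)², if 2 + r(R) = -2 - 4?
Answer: 484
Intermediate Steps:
r(R) = -8 (r(R) = -2 + (-2 - 4) = -2 - 6 = -8)
(r(4) - 14)² = (-8 - 14)² = (-22)² = 484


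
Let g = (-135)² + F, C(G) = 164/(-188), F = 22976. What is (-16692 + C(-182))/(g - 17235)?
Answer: -784565/1126402 ≈ -0.69652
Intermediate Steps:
C(G) = -41/47 (C(G) = 164*(-1/188) = -41/47)
g = 41201 (g = (-135)² + 22976 = 18225 + 22976 = 41201)
(-16692 + C(-182))/(g - 17235) = (-16692 - 41/47)/(41201 - 17235) = -784565/47/23966 = -784565/47*1/23966 = -784565/1126402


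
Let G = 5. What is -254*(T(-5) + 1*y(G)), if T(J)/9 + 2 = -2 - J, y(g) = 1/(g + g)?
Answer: -11557/5 ≈ -2311.4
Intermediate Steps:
y(g) = 1/(2*g)
T(J) = -36 - 9*J (T(J) = -18 + 9*(-2 - J) = -18 + (-18 - 9*J) = -36 - 9*J)
-254*(T(-5) + 1*y(G)) = -254*((-36 - 9*(-5)) + 1*((1/2)/5)) = -254*((-36 + 45) + 1*((1/2)*(1/5))) = -254*(9 + 1*(1/10)) = -254*(9 + 1/10) = -254*91/10 = -11557/5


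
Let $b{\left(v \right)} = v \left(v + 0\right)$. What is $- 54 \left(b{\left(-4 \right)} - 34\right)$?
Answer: $972$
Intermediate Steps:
$b{\left(v \right)} = v^{2}$ ($b{\left(v \right)} = v v = v^{2}$)
$- 54 \left(b{\left(-4 \right)} - 34\right) = - 54 \left(\left(-4\right)^{2} - 34\right) = - 54 \left(16 - 34\right) = \left(-54\right) \left(-18\right) = 972$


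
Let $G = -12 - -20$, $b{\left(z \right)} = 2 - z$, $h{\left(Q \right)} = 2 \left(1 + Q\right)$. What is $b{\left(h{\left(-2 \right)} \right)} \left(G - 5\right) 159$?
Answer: $1908$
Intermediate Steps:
$h{\left(Q \right)} = 2 + 2 Q$
$G = 8$ ($G = -12 + 20 = 8$)
$b{\left(h{\left(-2 \right)} \right)} \left(G - 5\right) 159 = \left(2 - \left(2 + 2 \left(-2\right)\right)\right) \left(8 - 5\right) 159 = \left(2 - \left(2 - 4\right)\right) \left(8 - 5\right) 159 = \left(2 - -2\right) 3 \cdot 159 = \left(2 + 2\right) 3 \cdot 159 = 4 \cdot 3 \cdot 159 = 12 \cdot 159 = 1908$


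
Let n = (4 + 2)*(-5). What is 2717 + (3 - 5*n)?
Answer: 2870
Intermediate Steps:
n = -30 (n = 6*(-5) = -30)
2717 + (3 - 5*n) = 2717 + (3 - 5*(-30)) = 2717 + (3 + 150) = 2717 + 153 = 2870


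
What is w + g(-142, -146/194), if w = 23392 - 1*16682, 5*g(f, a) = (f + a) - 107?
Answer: 3230124/485 ≈ 6660.0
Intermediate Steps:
g(f, a) = -107/5 + a/5 + f/5 (g(f, a) = ((f + a) - 107)/5 = ((a + f) - 107)/5 = (-107 + a + f)/5 = -107/5 + a/5 + f/5)
w = 6710 (w = 23392 - 16682 = 6710)
w + g(-142, -146/194) = 6710 + (-107/5 + (-146/194)/5 + (1/5)*(-142)) = 6710 + (-107/5 + (-146*1/194)/5 - 142/5) = 6710 + (-107/5 + (1/5)*(-73/97) - 142/5) = 6710 + (-107/5 - 73/485 - 142/5) = 6710 - 24226/485 = 3230124/485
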